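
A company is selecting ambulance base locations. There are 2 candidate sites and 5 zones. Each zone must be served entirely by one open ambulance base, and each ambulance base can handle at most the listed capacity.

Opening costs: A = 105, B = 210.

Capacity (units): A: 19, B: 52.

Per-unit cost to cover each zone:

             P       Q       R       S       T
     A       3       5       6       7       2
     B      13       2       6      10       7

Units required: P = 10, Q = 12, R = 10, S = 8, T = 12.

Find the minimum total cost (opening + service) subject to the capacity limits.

Open {A, B}: P→A 3·10=30, Q→B 2·12=24, R→B 6·10=60, S→A 7·8=56, T→B 7·12=84.
Loads: A carries 18/19, B carries 34/52. Service 254; fixed 315; total 569.
Next best feasible plan costs 588.

Minimum total cost: 569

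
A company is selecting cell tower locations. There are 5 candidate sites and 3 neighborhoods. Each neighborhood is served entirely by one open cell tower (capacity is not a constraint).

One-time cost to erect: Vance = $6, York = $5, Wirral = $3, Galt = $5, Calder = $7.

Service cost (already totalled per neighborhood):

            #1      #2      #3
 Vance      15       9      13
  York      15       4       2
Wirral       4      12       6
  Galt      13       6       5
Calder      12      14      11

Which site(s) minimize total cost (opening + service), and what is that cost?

For any fixed open set, each neighborhood goes to its cheapest open site; total = fixed + service.
{York, Wirral}: #1→Wirral 4, #2→York 4, #3→York 2. Service 10; fixed 8; total 18.
{York, Wirral, Galt}: #1→Wirral 4, #2→York 4, #3→York 2. Service 10; fixed 13; total 23.
{Wirral, Galt}: #1→Wirral 4, #2→Galt 6, #3→Galt 5. Service 15; fixed 8; total 23.
{Vance, York, Wirral, Galt, Calder}: #1→Wirral 4, #2→York 4, #3→York 2. Service 10; fixed 26; total 36.
No other subset beats 18.

Open York and Wirral; minimum total cost 18.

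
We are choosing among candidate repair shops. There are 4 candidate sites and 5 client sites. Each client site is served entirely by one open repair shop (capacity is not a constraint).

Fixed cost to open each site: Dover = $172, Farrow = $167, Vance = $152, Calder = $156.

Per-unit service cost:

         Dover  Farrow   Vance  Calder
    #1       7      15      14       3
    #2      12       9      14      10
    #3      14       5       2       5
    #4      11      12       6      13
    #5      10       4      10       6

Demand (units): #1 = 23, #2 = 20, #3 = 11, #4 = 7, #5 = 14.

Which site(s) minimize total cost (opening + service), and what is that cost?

For any fixed open set, each client site goes to its cheapest open site; total = fixed + service.
{Calder}: #1→Calder 3·23=69, #2→Calder 10·20=200, #3→Calder 5·11=55, #4→Calder 13·7=91, #5→Calder 6·14=84. Service 499; fixed 156; total 655.
{Vance, Calder}: service 417 + fixed 308 = 725
{Farrow, Calder}: service 444 + fixed 323 = 767
{Dover, Farrow, Vance, Calder}: service 369 + fixed 647 = 1016
No other subset beats 655.

Open Calder only; minimum total cost 655.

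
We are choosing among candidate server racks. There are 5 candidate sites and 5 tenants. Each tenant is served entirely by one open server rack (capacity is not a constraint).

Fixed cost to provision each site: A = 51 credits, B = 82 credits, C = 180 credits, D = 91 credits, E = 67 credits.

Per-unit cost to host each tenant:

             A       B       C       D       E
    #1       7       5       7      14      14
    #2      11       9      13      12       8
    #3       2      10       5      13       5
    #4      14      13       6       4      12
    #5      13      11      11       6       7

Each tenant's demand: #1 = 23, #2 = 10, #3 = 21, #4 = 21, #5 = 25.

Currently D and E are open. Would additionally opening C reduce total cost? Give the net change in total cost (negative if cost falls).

Current service cost with {D, E}: 741.
Adding C: each tenant re-picks its cheapest; new service cost 580, saving 161.
Extra fixed cost: 180. Net change = 180 − 161 = 19.
(Totals: 899 → 918.)

No — net change +19 (cost rises by 19).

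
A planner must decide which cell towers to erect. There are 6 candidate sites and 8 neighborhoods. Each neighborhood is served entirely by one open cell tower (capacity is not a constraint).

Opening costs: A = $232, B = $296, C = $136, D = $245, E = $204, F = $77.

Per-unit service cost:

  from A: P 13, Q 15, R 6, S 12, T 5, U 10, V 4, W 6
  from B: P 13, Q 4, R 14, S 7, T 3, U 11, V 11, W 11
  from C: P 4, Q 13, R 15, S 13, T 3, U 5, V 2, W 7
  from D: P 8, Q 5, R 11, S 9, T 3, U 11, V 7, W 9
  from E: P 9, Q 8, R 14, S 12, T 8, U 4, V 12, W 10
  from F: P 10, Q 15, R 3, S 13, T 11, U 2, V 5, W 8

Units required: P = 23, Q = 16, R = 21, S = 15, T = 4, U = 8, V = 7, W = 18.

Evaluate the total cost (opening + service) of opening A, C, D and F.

Each neighborhood is assigned to its cheapest site among the open ones.
{A, C, D, F}: P→C 4·23=92, Q→D 5·16=80, R→F 3·21=63, S→D 9·15=135, T→C 3·4=12, U→F 2·8=16, V→C 2·7=14, W→A 6·18=108. Service 520; fixed 690; total 1210.

Total cost: 1210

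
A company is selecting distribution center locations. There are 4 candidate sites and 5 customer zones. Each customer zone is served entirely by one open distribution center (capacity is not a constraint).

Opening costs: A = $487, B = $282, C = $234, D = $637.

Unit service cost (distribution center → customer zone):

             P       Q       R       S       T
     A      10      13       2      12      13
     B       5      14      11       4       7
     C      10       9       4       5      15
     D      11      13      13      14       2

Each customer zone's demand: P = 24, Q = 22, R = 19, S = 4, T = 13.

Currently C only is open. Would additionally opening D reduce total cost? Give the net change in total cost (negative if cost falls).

No — net change +468 (cost rises by 468).

Current service cost with {C}: 729.
Adding D: each customer zone re-picks its cheapest; new service cost 560, saving 169.
Extra fixed cost: 637. Net change = 637 − 169 = 468.
(Totals: 963 → 1431.)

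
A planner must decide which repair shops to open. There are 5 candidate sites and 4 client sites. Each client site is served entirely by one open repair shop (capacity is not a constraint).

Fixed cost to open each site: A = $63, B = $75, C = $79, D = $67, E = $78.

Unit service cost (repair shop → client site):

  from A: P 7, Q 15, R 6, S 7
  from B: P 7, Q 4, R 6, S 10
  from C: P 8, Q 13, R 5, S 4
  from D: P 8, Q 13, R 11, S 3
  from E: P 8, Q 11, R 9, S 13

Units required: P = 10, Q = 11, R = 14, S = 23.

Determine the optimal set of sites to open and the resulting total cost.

For any fixed open set, each client site goes to its cheapest open site; total = fixed + service.
{B, D}: P→B 7·10=70, Q→B 4·11=44, R→B 6·14=84, S→D 3·23=69. Service 267; fixed 142; total 409.
{B, C}: service 276 + fixed 154 = 430
{C}: service 385 + fixed 79 = 464
{A, B, C, D, E}: P→A 7·10=70, Q→B 4·11=44, R→C 5·14=70, S→D 3·23=69. Service 253; fixed 362; total 615.
No other subset beats 409.

Open B and D; minimum total cost 409.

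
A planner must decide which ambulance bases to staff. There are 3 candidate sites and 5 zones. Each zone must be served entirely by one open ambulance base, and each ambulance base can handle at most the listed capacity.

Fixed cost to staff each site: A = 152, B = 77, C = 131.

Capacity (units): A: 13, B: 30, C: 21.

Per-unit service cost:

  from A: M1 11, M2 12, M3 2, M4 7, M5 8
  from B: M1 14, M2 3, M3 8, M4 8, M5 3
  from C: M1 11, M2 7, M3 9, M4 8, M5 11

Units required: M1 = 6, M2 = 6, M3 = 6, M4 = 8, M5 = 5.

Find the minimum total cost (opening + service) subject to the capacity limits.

Minimum total cost: 404

Open {A, B}: M1→A 11·6=66, M2→B 3·6=18, M3→A 2·6=12, M4→B 8·8=64, M5→B 3·5=15.
Loads: A carries 12/13, B carries 19/30. Service 175; fixed 229; total 404.
Next best feasible plan costs 419.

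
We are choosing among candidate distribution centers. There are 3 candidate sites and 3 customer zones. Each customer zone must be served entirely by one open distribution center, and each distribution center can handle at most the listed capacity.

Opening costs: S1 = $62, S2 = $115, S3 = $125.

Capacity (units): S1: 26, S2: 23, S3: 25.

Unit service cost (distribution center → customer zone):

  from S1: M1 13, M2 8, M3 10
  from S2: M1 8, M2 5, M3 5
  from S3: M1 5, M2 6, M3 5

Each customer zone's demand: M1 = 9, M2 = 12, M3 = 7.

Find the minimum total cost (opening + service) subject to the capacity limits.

Minimum total cost: 363

Open {S1, S3}: M1→S3 5·9=45, M2→S1 8·12=96, M3→S3 5·7=35.
Loads: S1 carries 12/26, S3 carries 16/25. Service 176; fixed 187; total 363.
Next best feasible plan costs 374.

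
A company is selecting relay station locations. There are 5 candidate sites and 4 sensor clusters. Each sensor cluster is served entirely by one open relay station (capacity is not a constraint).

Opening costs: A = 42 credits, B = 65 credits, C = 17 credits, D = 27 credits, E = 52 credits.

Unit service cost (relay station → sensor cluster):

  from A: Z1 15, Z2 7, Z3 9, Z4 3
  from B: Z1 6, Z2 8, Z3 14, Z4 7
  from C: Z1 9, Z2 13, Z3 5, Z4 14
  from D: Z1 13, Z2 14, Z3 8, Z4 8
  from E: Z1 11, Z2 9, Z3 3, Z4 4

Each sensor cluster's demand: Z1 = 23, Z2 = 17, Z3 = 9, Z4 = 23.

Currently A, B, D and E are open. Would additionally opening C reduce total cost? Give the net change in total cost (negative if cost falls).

No — net change +17 (cost rises by 17).

Current service cost with {A, B, D, E}: 353.
Adding C: each sensor cluster re-picks its cheapest; new service cost 353, saving 0.
Extra fixed cost: 17. Net change = 17 − 0 = 17.
(Totals: 539 → 556.)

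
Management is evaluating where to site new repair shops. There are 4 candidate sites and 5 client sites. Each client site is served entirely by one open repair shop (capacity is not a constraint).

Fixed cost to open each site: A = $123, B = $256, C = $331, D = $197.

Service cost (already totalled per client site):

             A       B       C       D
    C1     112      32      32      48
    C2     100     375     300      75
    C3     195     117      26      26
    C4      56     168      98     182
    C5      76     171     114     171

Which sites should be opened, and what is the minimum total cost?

Open A and D; minimum total cost 601.

For any fixed open set, each client site goes to its cheapest open site; total = fixed + service.
{A, D}: C1→D 48, C2→D 75, C3→D 26, C4→A 56, C5→A 76. Service 281; fixed 320; total 601.
{A}: service 539 + fixed 123 = 662
{D}: service 502 + fixed 197 = 699
{A, B, C, D}: service 265 + fixed 907 = 1172
(All 15 nonempty subsets were checked; A and D is lowest.)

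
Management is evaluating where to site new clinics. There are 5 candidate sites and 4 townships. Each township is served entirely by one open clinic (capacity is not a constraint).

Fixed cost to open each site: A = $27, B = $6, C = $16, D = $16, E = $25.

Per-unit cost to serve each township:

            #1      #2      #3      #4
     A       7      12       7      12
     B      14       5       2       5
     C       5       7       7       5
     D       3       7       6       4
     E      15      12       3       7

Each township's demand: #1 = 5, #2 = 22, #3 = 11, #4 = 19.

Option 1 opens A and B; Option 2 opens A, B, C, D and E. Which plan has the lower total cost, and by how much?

Option 1 is cheaper by 18.

Option 1: {A, B}: #1→A 7·5=35, #2→B 5·22=110, #3→B 2·11=22, #4→B 5·19=95. Service 262; fixed 33; total 295.
Option 2: {A, B, C, D, E}: #1→D 3·5=15, #2→B 5·22=110, #3→B 2·11=22, #4→D 4·19=76. Service 223; fixed 90; total 313.
Difference: |295 − 313| = 18.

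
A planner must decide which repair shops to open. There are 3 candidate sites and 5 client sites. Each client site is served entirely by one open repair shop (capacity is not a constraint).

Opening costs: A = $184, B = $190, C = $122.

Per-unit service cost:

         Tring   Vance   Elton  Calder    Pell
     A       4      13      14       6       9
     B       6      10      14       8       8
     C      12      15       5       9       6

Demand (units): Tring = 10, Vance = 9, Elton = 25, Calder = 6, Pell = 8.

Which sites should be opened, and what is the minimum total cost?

For any fixed open set, each client site goes to its cheapest open site; total = fixed + service.
{C}: Tring→C 12·10=120, Vance→C 15·9=135, Elton→C 5·25=125, Calder→C 9·6=54, Pell→C 6·8=48. Service 482; fixed 122; total 604.
{A, C}: service 366 + fixed 306 = 672
{B, C}: service 371 + fixed 312 = 683
{A, B, C}: service 339 + fixed 496 = 835
(All 7 nonempty subsets were checked; C only is lowest.)

Open C only; minimum total cost 604.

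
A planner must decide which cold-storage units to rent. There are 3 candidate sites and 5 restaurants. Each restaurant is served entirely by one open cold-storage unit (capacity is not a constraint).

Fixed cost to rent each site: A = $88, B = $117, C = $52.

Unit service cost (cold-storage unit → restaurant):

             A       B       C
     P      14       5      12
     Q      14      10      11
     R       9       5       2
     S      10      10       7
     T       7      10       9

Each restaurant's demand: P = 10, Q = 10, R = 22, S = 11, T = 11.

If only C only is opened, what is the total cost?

Total cost: 502

Each restaurant is assigned to its cheapest site among the open ones.
{C}: P→C 12·10=120, Q→C 11·10=110, R→C 2·22=44, S→C 7·11=77, T→C 9·11=99. Service 450; fixed 52; total 502.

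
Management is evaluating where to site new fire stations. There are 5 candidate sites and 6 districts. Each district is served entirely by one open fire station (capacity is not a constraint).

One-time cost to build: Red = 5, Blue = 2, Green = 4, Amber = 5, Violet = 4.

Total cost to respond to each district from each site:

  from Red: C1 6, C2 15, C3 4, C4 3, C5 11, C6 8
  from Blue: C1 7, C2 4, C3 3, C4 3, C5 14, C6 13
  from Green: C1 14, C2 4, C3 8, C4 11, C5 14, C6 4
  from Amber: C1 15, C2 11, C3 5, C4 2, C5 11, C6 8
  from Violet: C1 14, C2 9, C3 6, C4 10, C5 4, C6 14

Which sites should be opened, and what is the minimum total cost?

Open Blue, Green and Violet; minimum total cost 35.

For any fixed open set, each district goes to its cheapest open site; total = fixed + service.
{Blue, Green, Violet}: C1→Blue 7, C2→Blue 4, C3→Blue 3, C4→Blue 3, C5→Violet 4, C6→Green 4. Service 25; fixed 10; total 35.
{Red, Green, Violet}: service 25 + fixed 13 = 38
{Red, Blue, Green, Violet}: C1→Red 6, C2→Blue 4, C3→Blue 3, C4→Red 3, C5→Violet 4, C6→Green 4. Service 24; fixed 15; total 39.
{Red, Blue, Green, Amber, Violet}: service 23 + fixed 20 = 43
No other subset beats 35.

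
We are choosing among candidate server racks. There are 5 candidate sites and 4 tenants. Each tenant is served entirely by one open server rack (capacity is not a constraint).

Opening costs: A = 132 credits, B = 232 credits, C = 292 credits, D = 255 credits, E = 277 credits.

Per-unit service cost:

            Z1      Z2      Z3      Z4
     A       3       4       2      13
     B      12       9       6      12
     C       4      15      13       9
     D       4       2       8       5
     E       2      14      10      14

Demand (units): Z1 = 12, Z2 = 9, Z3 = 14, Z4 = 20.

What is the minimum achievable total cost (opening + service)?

Minimum total cost: 492

For any fixed open set, each tenant goes to its cheapest open site; total = fixed + service.
{A}: Z1→A 3·12=36, Z2→A 4·9=36, Z3→A 2·14=28, Z4→A 13·20=260. Service 360; fixed 132; total 492.
{D}: Z1→D 4·12=48, Z2→D 2·9=18, Z3→D 8·14=112, Z4→D 5·20=100. Service 278; fixed 255; total 533.
{A, D}: Z1→A 3·12=36, Z2→D 2·9=18, Z3→A 2·14=28, Z4→D 5·20=100. Service 182; fixed 387; total 569.
{A, B, C, D, E}: Z1→E 2·12=24, Z2→D 2·9=18, Z3→A 2·14=28, Z4→D 5·20=100. Service 170; fixed 1188; total 1358.
No other subset beats 492.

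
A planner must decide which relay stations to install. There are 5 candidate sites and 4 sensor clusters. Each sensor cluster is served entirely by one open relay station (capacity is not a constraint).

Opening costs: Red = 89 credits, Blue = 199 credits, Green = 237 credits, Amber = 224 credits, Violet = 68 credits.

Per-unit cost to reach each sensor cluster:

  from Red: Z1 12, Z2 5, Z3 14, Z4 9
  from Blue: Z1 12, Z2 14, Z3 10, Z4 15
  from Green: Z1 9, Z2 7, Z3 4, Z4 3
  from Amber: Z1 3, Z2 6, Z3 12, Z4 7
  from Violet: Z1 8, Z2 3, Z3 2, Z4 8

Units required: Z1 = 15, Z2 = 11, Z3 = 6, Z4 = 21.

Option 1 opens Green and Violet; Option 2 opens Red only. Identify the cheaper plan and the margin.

Option 1 is cheaper by 64.

Option 1: {Green, Violet}: Z1→Violet 8·15=120, Z2→Violet 3·11=33, Z3→Violet 2·6=12, Z4→Green 3·21=63. Service 228; fixed 305; total 533.
Option 2: {Red}: Z1→Red 12·15=180, Z2→Red 5·11=55, Z3→Red 14·6=84, Z4→Red 9·21=189. Service 508; fixed 89; total 597.
Difference: |533 − 597| = 64.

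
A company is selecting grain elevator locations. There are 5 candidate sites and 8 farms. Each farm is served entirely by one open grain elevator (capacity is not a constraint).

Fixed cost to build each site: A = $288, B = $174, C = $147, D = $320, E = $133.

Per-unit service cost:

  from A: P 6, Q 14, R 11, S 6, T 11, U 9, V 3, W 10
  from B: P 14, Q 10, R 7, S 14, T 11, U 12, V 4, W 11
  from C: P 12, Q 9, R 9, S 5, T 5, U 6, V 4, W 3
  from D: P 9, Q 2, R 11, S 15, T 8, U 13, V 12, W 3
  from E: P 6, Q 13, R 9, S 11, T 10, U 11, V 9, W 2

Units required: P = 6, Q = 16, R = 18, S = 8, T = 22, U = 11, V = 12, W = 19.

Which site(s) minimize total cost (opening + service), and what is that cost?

For any fixed open set, each farm goes to its cheapest open site; total = fixed + service.
{C}: P→C 12·6=72, Q→C 9·16=144, R→C 9·18=162, S→C 5·8=40, T→C 5·22=110, U→C 6·11=66, V→C 4·12=48, W→C 3·19=57. Service 699; fixed 147; total 846.
{C, E}: P→E 6·6=36, Q→C 9·16=144, R→C 9·18=162, S→C 5·8=40, T→C 5·22=110, U→C 6·11=66, V→C 4·12=48, W→E 2·19=38. Service 644; fixed 280; total 924.
{B, C}: P→C 12·6=72, Q→C 9·16=144, R→B 7·18=126, S→C 5·8=40, T→C 5·22=110, U→C 6·11=66, V→B 4·12=48, W→C 3·19=57. Service 663; fixed 321; total 984.
{A, B, C, D, E}: P→A 6·6=36, Q→D 2·16=32, R→B 7·18=126, S→C 5·8=40, T→C 5·22=110, U→C 6·11=66, V→A 3·12=36, W→E 2·19=38. Service 484; fixed 1062; total 1546.
No other subset beats 846.

Open C only; minimum total cost 846.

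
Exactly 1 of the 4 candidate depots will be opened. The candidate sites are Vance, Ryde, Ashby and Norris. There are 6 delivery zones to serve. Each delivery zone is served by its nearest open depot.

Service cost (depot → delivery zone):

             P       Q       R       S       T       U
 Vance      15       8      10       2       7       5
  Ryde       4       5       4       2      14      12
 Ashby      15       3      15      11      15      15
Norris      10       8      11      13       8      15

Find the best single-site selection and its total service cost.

With exactly 1 open, each delivery zone uses its cheapest among the chosen.
{Ryde}: P→Ryde 4, Q→Ryde 5, R→Ryde 4, S→Ryde 2, T→Ryde 14, U→Ryde 12. Service cost 41.
{Vance}: service cost 47
{Norris}: service cost 65
Among all 4 size-1 choices, {Ryde} is lowest.

Choose Ryde only; total service cost 41.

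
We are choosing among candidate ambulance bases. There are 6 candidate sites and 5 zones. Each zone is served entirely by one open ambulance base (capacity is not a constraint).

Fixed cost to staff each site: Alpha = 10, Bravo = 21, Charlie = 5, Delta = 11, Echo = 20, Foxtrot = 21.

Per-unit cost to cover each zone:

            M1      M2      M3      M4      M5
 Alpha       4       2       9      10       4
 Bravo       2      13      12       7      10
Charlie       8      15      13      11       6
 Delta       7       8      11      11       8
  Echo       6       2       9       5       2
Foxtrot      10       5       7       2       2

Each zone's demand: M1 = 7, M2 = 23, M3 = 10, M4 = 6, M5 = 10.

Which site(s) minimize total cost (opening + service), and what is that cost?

Open Alpha and Foxtrot; minimum total cost 207.

For any fixed open set, each zone goes to its cheapest open site; total = fixed + service.
{Alpha, Foxtrot}: M1→Alpha 4·7=28, M2→Alpha 2·23=46, M3→Foxtrot 7·10=70, M4→Foxtrot 2·6=12, M5→Foxtrot 2·10=20. Service 176; fixed 31; total 207.
{Alpha, Charlie, Foxtrot}: M1→Alpha 4·7=28, M2→Alpha 2·23=46, M3→Foxtrot 7·10=70, M4→Foxtrot 2·6=12, M5→Foxtrot 2·10=20. Service 176; fixed 36; total 212.
{Alpha, Bravo, Foxtrot}: M1→Bravo 2·7=14, M2→Alpha 2·23=46, M3→Foxtrot 7·10=70, M4→Foxtrot 2·6=12, M5→Foxtrot 2·10=20. Service 162; fixed 52; total 214.
{Alpha, Bravo, Charlie, Delta, Echo, Foxtrot}: M1→Bravo 2·7=14, M2→Alpha 2·23=46, M3→Foxtrot 7·10=70, M4→Foxtrot 2·6=12, M5→Echo 2·10=20. Service 162; fixed 88; total 250.
No other subset beats 207.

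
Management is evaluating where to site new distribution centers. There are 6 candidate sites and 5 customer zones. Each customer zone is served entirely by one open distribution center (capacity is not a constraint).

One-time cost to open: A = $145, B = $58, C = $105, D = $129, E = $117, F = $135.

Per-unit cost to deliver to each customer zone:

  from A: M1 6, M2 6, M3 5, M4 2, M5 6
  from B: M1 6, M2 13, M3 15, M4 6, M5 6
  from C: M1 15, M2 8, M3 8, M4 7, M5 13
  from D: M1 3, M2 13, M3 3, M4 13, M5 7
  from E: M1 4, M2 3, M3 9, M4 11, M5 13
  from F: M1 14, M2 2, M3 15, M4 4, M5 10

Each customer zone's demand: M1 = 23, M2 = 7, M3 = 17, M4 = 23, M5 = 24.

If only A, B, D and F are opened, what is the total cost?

Total cost: 791

Each customer zone is assigned to its cheapest site among the open ones.
{A, B, D, F}: M1→D 3·23=69, M2→F 2·7=14, M3→D 3·17=51, M4→A 2·23=46, M5→A 6·24=144. Service 324; fixed 467; total 791.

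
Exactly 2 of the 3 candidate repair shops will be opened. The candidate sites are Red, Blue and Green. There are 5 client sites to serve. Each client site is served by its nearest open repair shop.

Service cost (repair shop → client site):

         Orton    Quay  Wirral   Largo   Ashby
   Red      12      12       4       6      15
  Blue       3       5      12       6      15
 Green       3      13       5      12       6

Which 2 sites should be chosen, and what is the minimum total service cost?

Choose Blue and Green; total service cost 25.

With exactly 2 open, each client site uses its cheapest among the chosen.
{Blue, Green}: Orton→Blue 3, Quay→Blue 5, Wirral→Green 5, Largo→Blue 6, Ashby→Green 6. Service cost 25.
{Red, Green}: service cost 31
{Red, Blue}: service cost 33
Among all 3 size-2 choices, {Blue, Green} is lowest.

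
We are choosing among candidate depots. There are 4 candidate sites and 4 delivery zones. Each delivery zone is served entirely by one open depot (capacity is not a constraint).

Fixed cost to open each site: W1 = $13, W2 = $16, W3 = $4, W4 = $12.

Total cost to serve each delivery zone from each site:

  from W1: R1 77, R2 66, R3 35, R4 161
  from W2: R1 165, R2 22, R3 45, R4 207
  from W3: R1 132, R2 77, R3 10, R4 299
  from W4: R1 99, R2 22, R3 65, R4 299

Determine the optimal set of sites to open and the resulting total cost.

For any fixed open set, each delivery zone goes to its cheapest open site; total = fixed + service.
{W1, W3, W4}: R1→W1 77, R2→W4 22, R3→W3 10, R4→W1 161. Service 270; fixed 29; total 299.
{W1, W2, W3}: service 270 + fixed 33 = 303
{W1, W2, W3, W4}: R1→W1 77, R2→W2 22, R3→W3 10, R4→W1 161. Service 270; fixed 45; total 315.
{W3}: service 518 + fixed 4 = 522
(All 15 nonempty subsets were checked; W1, W3 and W4 is lowest.)

Open W1, W3 and W4; minimum total cost 299.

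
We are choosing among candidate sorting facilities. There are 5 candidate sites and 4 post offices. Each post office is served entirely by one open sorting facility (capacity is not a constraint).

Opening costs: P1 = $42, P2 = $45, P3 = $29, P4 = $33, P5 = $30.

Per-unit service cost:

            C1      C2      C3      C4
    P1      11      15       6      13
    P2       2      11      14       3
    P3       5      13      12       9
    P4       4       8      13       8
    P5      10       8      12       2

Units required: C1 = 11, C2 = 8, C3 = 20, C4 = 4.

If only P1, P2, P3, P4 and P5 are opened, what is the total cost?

Each post office is assigned to its cheapest site among the open ones.
{P1, P2, P3, P4, P5}: C1→P2 2·11=22, C2→P4 8·8=64, C3→P1 6·20=120, C4→P5 2·4=8. Service 214; fixed 179; total 393.

Total cost: 393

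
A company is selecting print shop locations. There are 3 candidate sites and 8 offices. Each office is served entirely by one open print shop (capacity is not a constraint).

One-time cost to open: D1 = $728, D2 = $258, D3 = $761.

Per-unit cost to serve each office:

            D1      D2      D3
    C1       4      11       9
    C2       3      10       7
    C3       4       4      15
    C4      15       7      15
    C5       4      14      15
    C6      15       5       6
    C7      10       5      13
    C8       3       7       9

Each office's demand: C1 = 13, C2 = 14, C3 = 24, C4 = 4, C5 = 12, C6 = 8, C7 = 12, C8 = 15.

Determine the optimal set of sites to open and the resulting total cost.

For any fixed open set, each office goes to its cheapest open site; total = fixed + service.
{D2}: C1→D2 11·13=143, C2→D2 10·14=140, C3→D2 4·24=96, C4→D2 7·4=28, C5→D2 14·12=168, C6→D2 5·8=40, C7→D2 5·12=60, C8→D2 7·15=105. Service 780; fixed 258; total 1038.
{D1}: service 583 + fixed 728 = 1311
{D1, D2}: C1→D1 4·13=52, C2→D1 3·14=42, C3→D1 4·24=96, C4→D2 7·4=28, C5→D1 4·12=48, C6→D2 5·8=40, C7→D2 5·12=60, C8→D1 3·15=45. Service 411; fixed 986; total 1397.
{D1, D2, D3}: C1→D1 4·13=52, C2→D1 3·14=42, C3→D1 4·24=96, C4→D2 7·4=28, C5→D1 4·12=48, C6→D2 5·8=40, C7→D2 5·12=60, C8→D1 3·15=45. Service 411; fixed 1747; total 2158.
(All 7 nonempty subsets were checked; D2 only is lowest.)

Open D2 only; minimum total cost 1038.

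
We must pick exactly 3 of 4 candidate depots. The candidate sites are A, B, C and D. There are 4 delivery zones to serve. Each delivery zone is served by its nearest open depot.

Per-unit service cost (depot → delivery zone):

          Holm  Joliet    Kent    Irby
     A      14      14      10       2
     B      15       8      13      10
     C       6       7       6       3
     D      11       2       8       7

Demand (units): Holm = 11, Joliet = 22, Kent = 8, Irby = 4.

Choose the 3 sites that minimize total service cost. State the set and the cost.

Choose A, C and D; total service cost 166.

With exactly 3 open, each delivery zone uses its cheapest among the chosen.
{A, C, D}: Holm→C 6·11=66, Joliet→D 2·22=44, Kent→C 6·8=48, Irby→A 2·4=8. Service cost 166.
{B, C, D}: service cost 170
{A, B, D}: service cost 237
Among all 4 size-3 choices, {A, C, D} is lowest.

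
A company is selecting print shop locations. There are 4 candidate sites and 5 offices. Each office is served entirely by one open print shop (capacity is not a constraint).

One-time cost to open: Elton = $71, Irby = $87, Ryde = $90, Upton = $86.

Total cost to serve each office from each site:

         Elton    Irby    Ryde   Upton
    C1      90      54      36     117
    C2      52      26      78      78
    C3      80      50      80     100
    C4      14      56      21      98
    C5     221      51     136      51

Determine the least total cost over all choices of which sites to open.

For any fixed open set, each office goes to its cheapest open site; total = fixed + service.
{Irby}: C1→Irby 54, C2→Irby 26, C3→Irby 50, C4→Irby 56, C5→Irby 51. Service 237; fixed 87; total 324.
{Elton, Irby}: C1→Irby 54, C2→Irby 26, C3→Irby 50, C4→Elton 14, C5→Irby 51. Service 195; fixed 158; total 353.
{Irby, Ryde}: service 184 + fixed 177 = 361
{Elton, Irby, Ryde, Upton}: C1→Ryde 36, C2→Irby 26, C3→Irby 50, C4→Elton 14, C5→Irby 51. Service 177; fixed 334; total 511.
(All 15 nonempty subsets were checked; Irby only is lowest.)

Minimum total cost: 324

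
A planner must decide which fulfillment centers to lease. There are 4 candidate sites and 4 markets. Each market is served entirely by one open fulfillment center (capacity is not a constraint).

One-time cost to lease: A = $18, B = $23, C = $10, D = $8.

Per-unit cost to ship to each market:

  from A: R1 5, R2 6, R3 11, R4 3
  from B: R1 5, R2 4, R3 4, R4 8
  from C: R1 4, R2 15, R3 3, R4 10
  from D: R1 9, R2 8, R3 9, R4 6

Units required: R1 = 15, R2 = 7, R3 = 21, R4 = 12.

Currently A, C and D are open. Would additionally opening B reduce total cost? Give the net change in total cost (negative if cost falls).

Current service cost with {A, C, D}: 201.
Adding B: each market re-picks its cheapest; new service cost 187, saving 14.
Extra fixed cost: 23. Net change = 23 − 14 = 9.
(Totals: 237 → 246.)

No — net change +9 (cost rises by 9).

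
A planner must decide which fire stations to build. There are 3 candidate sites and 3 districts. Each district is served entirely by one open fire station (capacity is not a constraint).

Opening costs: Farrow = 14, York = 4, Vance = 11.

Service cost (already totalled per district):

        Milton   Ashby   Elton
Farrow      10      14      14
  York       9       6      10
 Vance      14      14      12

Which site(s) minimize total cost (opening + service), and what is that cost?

Open York only; minimum total cost 29.

For any fixed open set, each district goes to its cheapest open site; total = fixed + service.
{York}: Milton→York 9, Ashby→York 6, Elton→York 10. Service 25; fixed 4; total 29.
{York, Vance}: Milton→York 9, Ashby→York 6, Elton→York 10. Service 25; fixed 15; total 40.
{Farrow, York}: service 25 + fixed 18 = 43
{Farrow, York, Vance}: service 25 + fixed 29 = 54
No other subset beats 29.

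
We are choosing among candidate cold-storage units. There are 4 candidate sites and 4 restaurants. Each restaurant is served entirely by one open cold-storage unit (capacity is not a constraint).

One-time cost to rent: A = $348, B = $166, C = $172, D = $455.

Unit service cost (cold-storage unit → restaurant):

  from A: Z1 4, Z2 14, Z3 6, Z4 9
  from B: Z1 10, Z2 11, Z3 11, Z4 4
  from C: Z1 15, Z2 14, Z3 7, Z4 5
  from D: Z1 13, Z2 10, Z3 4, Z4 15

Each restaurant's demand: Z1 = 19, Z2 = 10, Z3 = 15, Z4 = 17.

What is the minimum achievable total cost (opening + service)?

Minimum total cost: 699

For any fixed open set, each restaurant goes to its cheapest open site; total = fixed + service.
{B}: Z1→B 10·19=190, Z2→B 11·10=110, Z3→B 11·15=165, Z4→B 4·17=68. Service 533; fixed 166; total 699.
{C}: service 615 + fixed 172 = 787
{A}: service 459 + fixed 348 = 807
{A, B, C, D}: service 304 + fixed 1141 = 1445
No other subset beats 699.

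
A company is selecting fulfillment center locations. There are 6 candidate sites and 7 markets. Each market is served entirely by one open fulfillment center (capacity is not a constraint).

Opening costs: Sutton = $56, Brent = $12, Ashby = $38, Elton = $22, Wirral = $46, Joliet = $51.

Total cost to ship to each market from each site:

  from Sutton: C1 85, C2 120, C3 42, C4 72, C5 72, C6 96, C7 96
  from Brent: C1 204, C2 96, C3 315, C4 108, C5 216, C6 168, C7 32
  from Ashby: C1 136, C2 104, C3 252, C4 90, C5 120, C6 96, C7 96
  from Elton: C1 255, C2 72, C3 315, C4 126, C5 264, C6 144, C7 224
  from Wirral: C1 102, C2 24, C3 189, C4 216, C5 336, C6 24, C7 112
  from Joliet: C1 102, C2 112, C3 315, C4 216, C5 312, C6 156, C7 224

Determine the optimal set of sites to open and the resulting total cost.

Open Sutton, Brent and Wirral; minimum total cost 465.

For any fixed open set, each market goes to its cheapest open site; total = fixed + service.
{Sutton, Brent, Wirral}: C1→Sutton 85, C2→Wirral 24, C3→Sutton 42, C4→Sutton 72, C5→Sutton 72, C6→Wirral 24, C7→Brent 32. Service 351; fixed 114; total 465.
{Sutton, Brent, Elton, Wirral}: C1→Sutton 85, C2→Wirral 24, C3→Sutton 42, C4→Sutton 72, C5→Sutton 72, C6→Wirral 24, C7→Brent 32. Service 351; fixed 136; total 487.
{Sutton, Brent, Ashby, Wirral}: service 351 + fixed 152 = 503
{Sutton, Brent, Ashby, Elton, Wirral, Joliet}: C1→Sutton 85, C2→Wirral 24, C3→Sutton 42, C4→Sutton 72, C5→Sutton 72, C6→Wirral 24, C7→Brent 32. Service 351; fixed 225; total 576.
No other subset beats 465.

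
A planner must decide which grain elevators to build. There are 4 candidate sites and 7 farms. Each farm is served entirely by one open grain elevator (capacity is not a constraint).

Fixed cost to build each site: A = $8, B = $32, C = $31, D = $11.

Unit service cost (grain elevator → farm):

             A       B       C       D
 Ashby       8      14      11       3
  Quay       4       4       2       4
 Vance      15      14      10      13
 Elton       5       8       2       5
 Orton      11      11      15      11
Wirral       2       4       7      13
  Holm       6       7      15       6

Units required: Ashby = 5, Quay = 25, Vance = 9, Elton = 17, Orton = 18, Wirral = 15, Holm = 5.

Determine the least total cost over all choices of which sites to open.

Minimum total cost: 497

For any fixed open set, each farm goes to its cheapest open site; total = fixed + service.
{A, C, D}: Ashby→D 3·5=15, Quay→C 2·25=50, Vance→C 10·9=90, Elton→C 2·17=34, Orton→A 11·18=198, Wirral→A 2·15=30, Holm→A 6·5=30. Service 447; fixed 50; total 497.
{A, C}: Ashby→A 8·5=40, Quay→C 2·25=50, Vance→C 10·9=90, Elton→C 2·17=34, Orton→A 11·18=198, Wirral→A 2·15=30, Holm→A 6·5=30. Service 472; fixed 39; total 511.
{A, B, C, D}: service 447 + fixed 82 = 529
{A}: service 618 + fixed 8 = 626
No other subset beats 497.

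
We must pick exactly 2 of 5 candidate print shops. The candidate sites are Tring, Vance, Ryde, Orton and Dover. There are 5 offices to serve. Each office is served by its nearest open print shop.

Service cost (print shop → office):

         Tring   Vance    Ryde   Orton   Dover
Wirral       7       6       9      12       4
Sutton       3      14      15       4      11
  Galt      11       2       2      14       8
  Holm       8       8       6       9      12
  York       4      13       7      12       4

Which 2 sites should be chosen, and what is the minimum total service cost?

Choose Tring and Ryde; total service cost 22.

With exactly 2 open, each office uses its cheapest among the chosen.
{Tring, Ryde}: Wirral→Tring 7, Sutton→Tring 3, Galt→Ryde 2, Holm→Ryde 6, York→Tring 4. Service cost 22.
{Tring, Vance}: service cost 23
{Tring, Dover}: service cost 27
Among all 10 size-2 choices, {Tring, Ryde} is lowest.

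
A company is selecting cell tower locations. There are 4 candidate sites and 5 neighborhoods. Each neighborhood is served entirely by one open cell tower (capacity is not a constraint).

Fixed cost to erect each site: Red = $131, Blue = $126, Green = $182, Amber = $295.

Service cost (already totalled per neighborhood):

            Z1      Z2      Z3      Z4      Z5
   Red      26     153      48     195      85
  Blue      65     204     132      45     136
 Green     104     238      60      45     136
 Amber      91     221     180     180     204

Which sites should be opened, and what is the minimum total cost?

Open Red and Blue; minimum total cost 614.

For any fixed open set, each neighborhood goes to its cheapest open site; total = fixed + service.
{Red, Blue}: Z1→Red 26, Z2→Red 153, Z3→Red 48, Z4→Blue 45, Z5→Red 85. Service 357; fixed 257; total 614.
{Red}: Z1→Red 26, Z2→Red 153, Z3→Red 48, Z4→Red 195, Z5→Red 85. Service 507; fixed 131; total 638.
{Red, Green}: service 357 + fixed 313 = 670
{Red, Blue, Green, Amber}: Z1→Red 26, Z2→Red 153, Z3→Red 48, Z4→Blue 45, Z5→Red 85. Service 357; fixed 734; total 1091.
No other subset beats 614.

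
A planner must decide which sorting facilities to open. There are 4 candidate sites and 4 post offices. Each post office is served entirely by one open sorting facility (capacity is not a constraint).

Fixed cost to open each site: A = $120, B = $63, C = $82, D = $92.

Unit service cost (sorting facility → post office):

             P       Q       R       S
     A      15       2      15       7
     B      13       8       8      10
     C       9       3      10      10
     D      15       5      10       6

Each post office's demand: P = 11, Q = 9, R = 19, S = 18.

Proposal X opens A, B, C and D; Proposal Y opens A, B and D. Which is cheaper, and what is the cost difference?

Proposal Y is cheaper by 38.

Proposal X: {A, B, C, D}: P→C 9·11=99, Q→A 2·9=18, R→B 8·19=152, S→D 6·18=108. Service 377; fixed 357; total 734.
Proposal Y: {A, B, D}: P→B 13·11=143, Q→A 2·9=18, R→B 8·19=152, S→D 6·18=108. Service 421; fixed 275; total 696.
Difference: |734 − 696| = 38.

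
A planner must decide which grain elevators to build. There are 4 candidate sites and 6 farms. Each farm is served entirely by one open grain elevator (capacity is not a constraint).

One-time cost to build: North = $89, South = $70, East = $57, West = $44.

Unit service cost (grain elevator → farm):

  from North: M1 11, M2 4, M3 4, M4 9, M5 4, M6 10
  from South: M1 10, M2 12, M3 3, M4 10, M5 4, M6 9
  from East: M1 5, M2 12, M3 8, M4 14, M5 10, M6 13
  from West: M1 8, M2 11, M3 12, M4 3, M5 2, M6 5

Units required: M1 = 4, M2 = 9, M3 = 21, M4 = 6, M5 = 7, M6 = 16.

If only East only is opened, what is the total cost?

Total cost: 715

Each farm is assigned to its cheapest site among the open ones.
{East}: M1→East 5·4=20, M2→East 12·9=108, M3→East 8·21=168, M4→East 14·6=84, M5→East 10·7=70, M6→East 13·16=208. Service 658; fixed 57; total 715.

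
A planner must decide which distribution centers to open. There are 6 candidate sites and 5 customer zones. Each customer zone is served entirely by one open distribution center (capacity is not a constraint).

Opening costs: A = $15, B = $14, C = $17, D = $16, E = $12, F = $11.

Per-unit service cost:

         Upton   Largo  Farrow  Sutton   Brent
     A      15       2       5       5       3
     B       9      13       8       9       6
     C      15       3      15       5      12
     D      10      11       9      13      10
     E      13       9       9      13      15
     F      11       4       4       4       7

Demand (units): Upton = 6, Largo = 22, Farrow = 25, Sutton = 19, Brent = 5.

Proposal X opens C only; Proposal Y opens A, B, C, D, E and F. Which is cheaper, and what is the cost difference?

Proposal Y is cheaper by 329.

Proposal X: {C}: Upton→C 15·6=90, Largo→C 3·22=66, Farrow→C 15·25=375, Sutton→C 5·19=95, Brent→C 12·5=60. Service 686; fixed 17; total 703.
Proposal Y: {A, B, C, D, E, F}: Upton→B 9·6=54, Largo→A 2·22=44, Farrow→F 4·25=100, Sutton→F 4·19=76, Brent→A 3·5=15. Service 289; fixed 85; total 374.
Difference: |703 − 374| = 329.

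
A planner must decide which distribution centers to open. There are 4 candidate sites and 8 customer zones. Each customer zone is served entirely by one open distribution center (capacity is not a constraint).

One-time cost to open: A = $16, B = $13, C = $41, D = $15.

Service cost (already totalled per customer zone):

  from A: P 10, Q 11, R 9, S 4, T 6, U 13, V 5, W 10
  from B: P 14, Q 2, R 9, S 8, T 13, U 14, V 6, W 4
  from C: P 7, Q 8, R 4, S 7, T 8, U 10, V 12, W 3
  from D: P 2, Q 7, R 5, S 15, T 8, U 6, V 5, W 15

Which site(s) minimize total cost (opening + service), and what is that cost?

Open B and D; minimum total cost 68.

For any fixed open set, each customer zone goes to its cheapest open site; total = fixed + service.
{B, D}: P→D 2, Q→B 2, R→D 5, S→B 8, T→D 8, U→D 6, V→D 5, W→B 4. Service 40; fixed 28; total 68.
{A, D}: service 45 + fixed 31 = 76
{A, B, D}: P→D 2, Q→B 2, R→D 5, S→A 4, T→A 6, U→D 6, V→A 5, W→B 4. Service 34; fixed 44; total 78.
{A, B, C, D}: service 32 + fixed 85 = 117
No other subset beats 68.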